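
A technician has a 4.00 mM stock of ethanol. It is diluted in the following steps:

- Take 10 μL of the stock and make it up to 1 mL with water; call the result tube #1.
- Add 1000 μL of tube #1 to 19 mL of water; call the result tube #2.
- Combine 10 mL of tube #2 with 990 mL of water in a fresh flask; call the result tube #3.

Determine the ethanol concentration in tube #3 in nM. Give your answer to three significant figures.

Step 1: 10 μL brought to 1 mL → factor 1000/10 = 100
Step 2: 1000 μL + 19 mL = 20000 μL total → factor 20000/1000 = 20
Step 3: 10 mL + 990 mL = 1000 mL total → factor 1000/10 = 100
Overall dilution factor = 100 × 20 × 100 = 2 × 10^5
Final = 4.00 mM / 2 × 10^5 = 2.000 × 10^-5 mM = 20.0 nM

20.0 nM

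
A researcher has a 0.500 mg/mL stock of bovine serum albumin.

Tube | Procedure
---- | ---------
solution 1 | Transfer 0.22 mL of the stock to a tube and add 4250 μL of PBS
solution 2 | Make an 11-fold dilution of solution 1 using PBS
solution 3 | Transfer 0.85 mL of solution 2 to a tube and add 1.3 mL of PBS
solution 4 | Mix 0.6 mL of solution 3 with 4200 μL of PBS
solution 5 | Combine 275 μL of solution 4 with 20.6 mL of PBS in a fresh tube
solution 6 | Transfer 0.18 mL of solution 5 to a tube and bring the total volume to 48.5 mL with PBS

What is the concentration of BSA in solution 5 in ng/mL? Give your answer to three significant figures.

1.46 ng/mL

Step 1: 0.22 mL + 4250 μL = 4.47 mL total → factor 4.47/0.22 = 20.318
Step 2: 11-fold → factor 11
Step 3: 0.85 mL + 1.3 mL = 2.15 mL total → factor 2.15/0.85 = 2.5294
Step 4: 0.6 mL + 4200 μL = 4.8 mL total → factor 4.8/0.6 = 8
Step 5: 275 μL + 20.6 mL = 20875 μL total → factor 20875/275 = 75.909
Dilution factor through solution 5 = 20.318 × 11 × 2.5294 × 8 × 75.909 = 3.4331 × 10^5
[solution 5] = 0.500 mg/mL / 3.4331 × 10^5 = 1.456 × 10^-6 mg/mL = 1.46 ng/mL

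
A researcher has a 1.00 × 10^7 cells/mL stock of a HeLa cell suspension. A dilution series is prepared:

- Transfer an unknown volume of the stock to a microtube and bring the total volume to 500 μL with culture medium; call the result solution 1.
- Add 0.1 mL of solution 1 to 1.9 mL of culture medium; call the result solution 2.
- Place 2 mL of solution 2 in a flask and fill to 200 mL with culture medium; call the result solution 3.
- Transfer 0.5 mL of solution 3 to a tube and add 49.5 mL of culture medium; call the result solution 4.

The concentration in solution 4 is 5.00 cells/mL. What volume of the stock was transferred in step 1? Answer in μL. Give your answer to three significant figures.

Step 1: v brought to 500 μL → factor = 500 μL/v
Step 2: 0.1 mL + 1.9 mL = 2 mL total → factor 2/0.1 = 20
Step 3: 2 mL brought to 200 mL → factor 200/2 = 100
Step 4: 0.5 mL + 49.5 mL = 50 mL total → factor 50/0.5 = 100
Product of known-step factors = 2 × 10^5
Overall factor = 1.00 × 10^7 cells/mL / (5.00 cells/mL) = 2 × 10^6
Step-1 factor = 2 × 10^6 / 2 × 10^5 = 10
v = 500 μL / 10 = 50.0 μL

50.0 μL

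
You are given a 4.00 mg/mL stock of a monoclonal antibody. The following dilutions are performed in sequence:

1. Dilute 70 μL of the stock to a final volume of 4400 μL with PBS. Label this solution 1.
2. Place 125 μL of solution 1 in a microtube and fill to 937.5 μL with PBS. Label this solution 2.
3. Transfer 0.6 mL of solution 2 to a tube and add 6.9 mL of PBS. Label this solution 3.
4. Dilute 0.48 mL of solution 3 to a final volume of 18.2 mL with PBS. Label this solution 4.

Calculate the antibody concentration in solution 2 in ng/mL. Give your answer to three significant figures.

8.48 × 10^3 ng/mL

Step 1: 70 μL brought to 4400 μL → factor 4400/70 = 62.857
Step 2: 125 μL brought to 937.5 μL → factor 937.5/125 = 7.5
Dilution factor through solution 2 = 62.857 × 7.5 = 471.43
[solution 2] = 4.00 mg/mL / 471.43 = 0.008485 mg/mL = 8.48 × 10^3 ng/mL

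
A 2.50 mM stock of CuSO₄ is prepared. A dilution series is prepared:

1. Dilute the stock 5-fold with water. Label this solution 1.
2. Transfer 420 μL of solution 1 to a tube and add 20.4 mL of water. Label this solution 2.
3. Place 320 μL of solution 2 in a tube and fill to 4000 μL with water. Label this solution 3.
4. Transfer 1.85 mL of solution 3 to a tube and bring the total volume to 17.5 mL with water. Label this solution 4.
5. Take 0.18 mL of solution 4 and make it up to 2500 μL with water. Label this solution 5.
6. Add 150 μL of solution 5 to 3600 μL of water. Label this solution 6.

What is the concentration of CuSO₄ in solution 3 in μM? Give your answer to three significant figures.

0.807 μM

Step 1: 5-fold → factor 5
Step 2: 420 μL + 20.4 mL = 20820 μL total → factor 20820/420 = 49.571
Step 3: 320 μL brought to 4000 μL → factor 4000/320 = 12.5
Dilution factor through solution 3 = 5 × 49.571 × 12.5 = 3098.2
[solution 3] = 2.50 mM / 3098.2 = 0.0008069 mM = 0.807 μM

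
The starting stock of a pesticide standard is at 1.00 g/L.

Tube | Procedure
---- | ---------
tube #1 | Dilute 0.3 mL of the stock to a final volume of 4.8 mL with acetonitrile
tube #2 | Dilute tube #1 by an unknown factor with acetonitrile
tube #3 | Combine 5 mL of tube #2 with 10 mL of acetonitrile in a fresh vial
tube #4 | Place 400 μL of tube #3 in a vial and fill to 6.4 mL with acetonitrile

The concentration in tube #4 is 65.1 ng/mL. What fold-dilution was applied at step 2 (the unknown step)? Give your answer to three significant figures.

20.0-fold

Step 1: 0.3 mL brought to 4.8 mL → factor 4.8/0.3 = 16
Step 2: unknown factor x
Step 3: 5 mL + 10 mL = 15 mL total → factor 15/5 = 3
Step 4: 400 μL brought to 6.4 mL → factor 6400/400 = 16
Product of known-step factors = 768
Overall factor = 1.00 g/L / (65.1 ng/mL) = 15361
x = 15361 / 768 = 20.0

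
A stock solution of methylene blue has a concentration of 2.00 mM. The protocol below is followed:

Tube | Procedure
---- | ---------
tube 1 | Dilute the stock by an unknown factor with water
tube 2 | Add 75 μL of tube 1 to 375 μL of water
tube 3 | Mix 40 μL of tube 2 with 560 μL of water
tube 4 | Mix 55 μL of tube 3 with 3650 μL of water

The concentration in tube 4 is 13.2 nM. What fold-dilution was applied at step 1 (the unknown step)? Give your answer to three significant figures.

25.0-fold

Step 1: unknown factor x
Step 2: 75 μL + 375 μL = 450 μL total → factor 450/75 = 6
Step 3: 40 μL + 560 μL = 600 μL total → factor 600/40 = 15
Step 4: 55 μL + 3650 μL = 3705 μL total → factor 3705/55 = 67.364
Product of known-step factors = 6062.7
Overall factor = 2.00 mM / (13.2 nM) = 1.5152 × 10^5
x = 1.5152 × 10^5 / 6062.7 = 25.0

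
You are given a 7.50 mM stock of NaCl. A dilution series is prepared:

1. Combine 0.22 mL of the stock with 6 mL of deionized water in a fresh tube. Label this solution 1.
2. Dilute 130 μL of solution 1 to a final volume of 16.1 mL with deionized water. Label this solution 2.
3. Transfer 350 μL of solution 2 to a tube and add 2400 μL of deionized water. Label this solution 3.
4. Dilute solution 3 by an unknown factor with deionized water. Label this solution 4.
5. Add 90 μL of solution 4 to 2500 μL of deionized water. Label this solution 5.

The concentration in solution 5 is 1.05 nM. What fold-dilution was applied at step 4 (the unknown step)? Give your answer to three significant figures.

9.02-fold

Step 1: 0.22 mL + 6 mL = 6.22 mL total → factor 6.22/0.22 = 28.273
Step 2: 130 μL brought to 16.1 mL → factor 16100/130 = 123.85
Step 3: 350 μL + 2400 μL = 2750 μL total → factor 2750/350 = 7.8571
Step 4: unknown factor x
Step 5: 90 μL + 2500 μL = 2590 μL total → factor 2590/90 = 28.778
Product of known-step factors = 7.9172 × 10^5
Overall factor = 7.50 mM / (1.05 nM) = 7.1429 × 10^6
x = 7.1429 × 10^6 / 7.9172 × 10^5 = 9.02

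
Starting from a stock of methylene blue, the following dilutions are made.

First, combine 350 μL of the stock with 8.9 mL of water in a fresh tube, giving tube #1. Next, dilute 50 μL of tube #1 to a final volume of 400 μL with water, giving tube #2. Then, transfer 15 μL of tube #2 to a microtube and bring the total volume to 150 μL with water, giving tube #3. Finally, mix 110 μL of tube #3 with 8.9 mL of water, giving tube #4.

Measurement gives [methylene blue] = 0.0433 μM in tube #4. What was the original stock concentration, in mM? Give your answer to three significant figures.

Step 1: 350 μL + 8.9 mL = 9250 μL total → factor 9250/350 = 26.429
Step 2: 50 μL brought to 400 μL → factor 400/50 = 8
Step 3: 15 μL brought to 150 μL → factor 150/15 = 10
Step 4: 110 μL + 8.9 mL = 9010 μL total → factor 9010/110 = 81.909
Overall dilution factor = 26.429 × 8 × 10 × 81.909 = 1.7318 × 10^5
Stock = 0.0433 μM × 1.7318 × 10^5 = 7499 μM = 7.50 mM

7.50 mM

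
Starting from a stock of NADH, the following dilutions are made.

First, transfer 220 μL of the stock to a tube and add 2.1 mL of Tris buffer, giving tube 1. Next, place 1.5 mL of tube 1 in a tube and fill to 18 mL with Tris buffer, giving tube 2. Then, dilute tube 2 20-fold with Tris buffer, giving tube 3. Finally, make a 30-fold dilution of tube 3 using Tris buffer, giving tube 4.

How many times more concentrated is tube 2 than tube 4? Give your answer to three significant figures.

600

Step 1: 220 μL + 2.1 mL = 2320 μL total → factor 2320/220 = 10.545
Step 2: 1.5 mL brought to 18 mL → factor 18/1.5 = 12
Step 3: 20-fold → factor 20
Step 4: 30-fold → factor 30
Dilution factor to tube 2 = 126.55; to tube 4 = 75927
[tube 2]/[tube 4] = (factor to tube 4)/(factor to tube 2) = 75927/126.55 = 600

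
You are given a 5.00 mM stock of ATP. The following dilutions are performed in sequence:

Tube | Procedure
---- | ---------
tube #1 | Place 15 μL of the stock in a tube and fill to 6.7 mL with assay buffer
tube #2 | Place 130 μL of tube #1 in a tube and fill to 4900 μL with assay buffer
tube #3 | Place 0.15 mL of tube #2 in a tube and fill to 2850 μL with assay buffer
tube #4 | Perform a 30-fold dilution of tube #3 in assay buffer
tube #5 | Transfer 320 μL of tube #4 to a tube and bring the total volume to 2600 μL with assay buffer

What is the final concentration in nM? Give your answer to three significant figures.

0.0641 nM

Step 1: 15 μL brought to 6.7 mL → factor 6700/15 = 446.67
Step 2: 130 μL brought to 4900 μL → factor 4900/130 = 37.692
Step 3: 0.15 mL brought to 2850 μL → factor 2.85/0.15 = 19
Step 4: 30-fold → factor 30
Step 5: 320 μL brought to 2600 μL → factor 2600/320 = 8.125
Overall dilution factor = 446.67 × 37.692 × 19 × 30 × 8.125 = 7.7971 × 10^7
Final = 5.00 mM / 7.7971 × 10^7 = 6.413 × 10^-8 mM = 0.0641 nM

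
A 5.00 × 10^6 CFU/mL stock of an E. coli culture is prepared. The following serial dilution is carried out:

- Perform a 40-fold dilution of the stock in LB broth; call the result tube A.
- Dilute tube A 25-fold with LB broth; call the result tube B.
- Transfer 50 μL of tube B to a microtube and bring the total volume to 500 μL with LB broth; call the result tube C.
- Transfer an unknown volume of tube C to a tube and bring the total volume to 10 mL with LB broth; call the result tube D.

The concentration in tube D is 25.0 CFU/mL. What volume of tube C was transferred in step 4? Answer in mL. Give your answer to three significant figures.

0.500 mL

Step 1: 40-fold → factor 40
Step 2: 25-fold → factor 25
Step 3: 50 μL brought to 500 μL → factor 500/50 = 10
Step 4: v brought to 10 mL → factor = 10 mL/v
Product of known-step factors = 10000
Overall factor = 5.00 × 10^6 CFU/mL / (25.0 CFU/mL) = 2 × 10^5
Step-4 factor = 2 × 10^5 / 10000 = 20
v = 10 mL / 20 = 0.500 mL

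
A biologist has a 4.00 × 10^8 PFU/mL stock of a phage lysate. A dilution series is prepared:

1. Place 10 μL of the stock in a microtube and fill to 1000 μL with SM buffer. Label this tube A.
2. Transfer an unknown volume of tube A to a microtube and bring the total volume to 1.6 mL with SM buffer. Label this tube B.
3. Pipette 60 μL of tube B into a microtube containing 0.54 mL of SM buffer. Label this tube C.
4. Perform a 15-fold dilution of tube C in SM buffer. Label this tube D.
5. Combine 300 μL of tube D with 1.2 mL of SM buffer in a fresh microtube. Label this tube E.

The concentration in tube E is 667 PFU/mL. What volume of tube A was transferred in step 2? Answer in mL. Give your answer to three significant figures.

Step 1: 10 μL brought to 1000 μL → factor 1000/10 = 100
Step 2: v brought to 1.6 mL → factor = 1.6 mL/v
Step 3: 60 μL + 0.54 mL = 600 μL total → factor 600/60 = 10
Step 4: 15-fold → factor 15
Step 5: 300 μL + 1.2 mL = 1500 μL total → factor 1500/300 = 5
Product of known-step factors = 75000
Overall factor = 4.00 × 10^8 PFU/mL / (667 PFU/mL) = 5.997 × 10^5
Step-2 factor = 5.997 × 10^5 / 75000 = 7.996
v = 1.6 mL / 7.996 = 0.200 mL

0.200 mL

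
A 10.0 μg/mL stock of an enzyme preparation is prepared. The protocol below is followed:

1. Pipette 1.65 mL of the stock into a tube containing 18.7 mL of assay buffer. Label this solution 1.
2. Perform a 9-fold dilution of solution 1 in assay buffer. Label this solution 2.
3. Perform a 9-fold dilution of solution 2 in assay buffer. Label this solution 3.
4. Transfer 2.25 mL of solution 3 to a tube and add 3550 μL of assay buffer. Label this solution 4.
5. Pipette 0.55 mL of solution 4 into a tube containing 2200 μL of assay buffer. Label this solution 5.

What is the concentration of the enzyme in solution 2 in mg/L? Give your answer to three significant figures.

0.0901 mg/L

Step 1: 1.65 mL + 18.7 mL = 20.35 mL total → factor 20.35/1.65 = 12.333
Step 2: 9-fold → factor 9
Dilution factor through solution 2 = 12.333 × 9 = 111
[solution 2] = 10.0 μg/mL / 111 = 0.09009 μg/mL = 0.0901 mg/L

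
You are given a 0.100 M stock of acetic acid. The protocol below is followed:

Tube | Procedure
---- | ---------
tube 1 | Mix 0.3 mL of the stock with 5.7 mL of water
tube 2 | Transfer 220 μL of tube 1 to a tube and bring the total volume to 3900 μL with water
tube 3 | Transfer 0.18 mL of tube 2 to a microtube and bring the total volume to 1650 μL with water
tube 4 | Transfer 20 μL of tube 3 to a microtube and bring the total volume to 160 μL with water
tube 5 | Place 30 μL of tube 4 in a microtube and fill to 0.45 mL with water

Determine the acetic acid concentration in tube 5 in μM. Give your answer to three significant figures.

Step 1: 0.3 mL + 5.7 mL = 6 mL total → factor 6/0.3 = 20
Step 2: 220 μL brought to 3900 μL → factor 3900/220 = 17.727
Step 3: 0.18 mL brought to 1650 μL → factor 1.65/0.18 = 9.1667
Step 4: 20 μL brought to 160 μL → factor 160/20 = 8
Step 5: 30 μL brought to 0.45 mL → factor 450/30 = 15
Overall dilution factor = 20 × 17.727 × 9.1667 × 8 × 15 = 3.9 × 10^5
Final = 0.100 M / 3.9 × 10^5 = 2.564 × 10^-7 M = 0.256 μM

0.256 μM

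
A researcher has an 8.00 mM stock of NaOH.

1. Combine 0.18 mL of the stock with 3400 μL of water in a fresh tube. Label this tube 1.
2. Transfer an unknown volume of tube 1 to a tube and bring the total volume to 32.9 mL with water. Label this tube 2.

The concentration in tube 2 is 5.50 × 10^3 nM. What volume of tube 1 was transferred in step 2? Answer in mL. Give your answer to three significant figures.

Step 1: 0.18 mL + 3400 μL = 3.58 mL total → factor 3.58/0.18 = 19.889
Step 2: v brought to 32.9 mL → factor = 32.9 mL/v
Product of known-step factors = 19.889
Overall factor = 8.00 mM / (5.50 × 10^3 nM) = 1454.5
Step-2 factor = 1454.5 / 19.889 = 73.134
v = 32.9 mL / 73.134 = 0.450 mL

0.450 mL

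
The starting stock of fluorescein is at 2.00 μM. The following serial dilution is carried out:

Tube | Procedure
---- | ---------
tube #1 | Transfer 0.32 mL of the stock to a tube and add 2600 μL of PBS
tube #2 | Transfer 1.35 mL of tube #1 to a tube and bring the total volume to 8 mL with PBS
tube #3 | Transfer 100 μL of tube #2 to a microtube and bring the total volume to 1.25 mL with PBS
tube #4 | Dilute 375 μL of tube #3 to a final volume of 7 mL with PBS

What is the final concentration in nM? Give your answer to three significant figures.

Step 1: 0.32 mL + 2600 μL = 2.92 mL total → factor 2.92/0.32 = 9.125
Step 2: 1.35 mL brought to 8 mL → factor 8/1.35 = 5.9259
Step 3: 100 μL brought to 1.25 mL → factor 1250/100 = 12.5
Step 4: 375 μL brought to 7 mL → factor 7000/375 = 18.667
Overall dilution factor = 9.125 × 5.9259 × 12.5 × 18.667 = 12617
Final = 2.00 μM / 12617 = 0.0001585 μM = 0.159 nM

0.159 nM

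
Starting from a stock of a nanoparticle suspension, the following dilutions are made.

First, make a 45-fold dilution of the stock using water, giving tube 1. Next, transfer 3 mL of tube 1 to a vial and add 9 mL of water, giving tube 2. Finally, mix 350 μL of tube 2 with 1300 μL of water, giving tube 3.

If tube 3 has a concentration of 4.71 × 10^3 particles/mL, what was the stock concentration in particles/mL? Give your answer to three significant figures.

4.00 × 10^6 particles/mL

Step 1: 45-fold → factor 45
Step 2: 3 mL + 9 mL = 12 mL total → factor 12/3 = 4
Step 3: 350 μL + 1300 μL = 1650 μL total → factor 1650/350 = 4.7143
Overall dilution factor = 45 × 4 × 4.7143 = 848.57
Stock = 4.71 × 10^3 particles/mL × 848.57 = 4.00 × 10^6 particles/mL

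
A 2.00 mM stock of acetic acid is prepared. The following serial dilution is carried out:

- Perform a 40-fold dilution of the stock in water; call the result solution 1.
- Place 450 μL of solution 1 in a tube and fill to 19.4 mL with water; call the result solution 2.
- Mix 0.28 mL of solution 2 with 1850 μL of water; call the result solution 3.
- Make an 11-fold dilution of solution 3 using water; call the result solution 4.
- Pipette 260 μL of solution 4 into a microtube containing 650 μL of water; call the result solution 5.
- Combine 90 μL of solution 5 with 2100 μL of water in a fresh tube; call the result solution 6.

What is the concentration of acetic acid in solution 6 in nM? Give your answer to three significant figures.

0.163 nM

Step 1: 40-fold → factor 40
Step 2: 450 μL brought to 19.4 mL → factor 19400/450 = 43.111
Step 3: 0.28 mL + 1850 μL = 2.13 mL total → factor 2.13/0.28 = 7.6071
Step 4: 11-fold → factor 11
Step 5: 260 μL + 650 μL = 910 μL total → factor 910/260 = 3.5
Step 6: 90 μL + 2100 μL = 2190 μL total → factor 2190/90 = 24.333
Overall dilution factor = 40 × 43.111 × 7.6071 × 11 × 3.5 × 24.333 = 1.2289 × 10^7
Final = 2.00 mM / 1.2289 × 10^7 = 1.627 × 10^-7 mM = 0.163 nM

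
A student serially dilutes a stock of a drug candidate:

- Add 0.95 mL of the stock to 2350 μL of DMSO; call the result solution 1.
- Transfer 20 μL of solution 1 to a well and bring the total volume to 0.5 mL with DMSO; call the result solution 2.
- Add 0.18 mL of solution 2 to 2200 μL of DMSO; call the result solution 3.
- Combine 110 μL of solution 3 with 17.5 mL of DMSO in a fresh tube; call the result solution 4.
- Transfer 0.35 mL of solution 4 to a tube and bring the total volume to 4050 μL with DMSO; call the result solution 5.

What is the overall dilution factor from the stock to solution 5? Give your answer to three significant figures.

2.13 × 10^6

Step 1: 0.95 mL + 2350 μL = 3.3 mL total → factor 3.3/0.95 = 3.4737
Step 2: 20 μL brought to 0.5 mL → factor 500/20 = 25
Step 3: 0.18 mL + 2200 μL = 2.38 mL total → factor 2.38/0.18 = 13.222
Step 4: 110 μL + 17.5 mL = 17610 μL total → factor 17610/110 = 160.09
Step 5: 0.35 mL brought to 4050 μL → factor 4.05/0.35 = 11.571
Overall dilution factor = 3.4737 × 25 × 13.222 × 160.09 × 11.571 = 2.1271 × 10^6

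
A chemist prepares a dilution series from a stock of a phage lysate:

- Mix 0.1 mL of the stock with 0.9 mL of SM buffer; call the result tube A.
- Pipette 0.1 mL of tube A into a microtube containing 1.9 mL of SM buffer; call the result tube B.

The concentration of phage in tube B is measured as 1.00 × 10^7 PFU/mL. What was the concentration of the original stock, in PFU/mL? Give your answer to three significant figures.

Step 1: 0.1 mL + 0.9 mL = 1 mL total → factor 1/0.1 = 10
Step 2: 0.1 mL + 1.9 mL = 2 mL total → factor 2/0.1 = 20
Overall dilution factor = 10 × 20 = 200
Stock = 1.00 × 10^7 PFU/mL × 200 = 2.00 × 10^9 PFU/mL

2.00 × 10^9 PFU/mL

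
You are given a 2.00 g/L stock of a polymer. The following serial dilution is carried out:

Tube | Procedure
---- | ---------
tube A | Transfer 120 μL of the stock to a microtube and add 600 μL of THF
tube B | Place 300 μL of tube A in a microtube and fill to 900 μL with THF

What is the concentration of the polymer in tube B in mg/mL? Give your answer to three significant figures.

0.111 mg/mL

Step 1: 120 μL + 600 μL = 720 μL total → factor 720/120 = 6
Step 2: 300 μL brought to 900 μL → factor 900/300 = 3
Overall dilution factor = 6 × 3 = 18
Final = 2.00 g/L / 18 = 0.1111 g/L = 0.111 mg/mL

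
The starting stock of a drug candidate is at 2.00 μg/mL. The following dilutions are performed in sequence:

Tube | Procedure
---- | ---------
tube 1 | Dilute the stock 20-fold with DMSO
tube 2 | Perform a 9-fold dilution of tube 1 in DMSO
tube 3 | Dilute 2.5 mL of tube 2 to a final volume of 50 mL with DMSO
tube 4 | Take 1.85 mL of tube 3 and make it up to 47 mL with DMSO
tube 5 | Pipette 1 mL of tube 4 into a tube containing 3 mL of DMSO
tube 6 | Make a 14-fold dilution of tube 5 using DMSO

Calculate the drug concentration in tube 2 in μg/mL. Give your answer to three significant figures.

0.0111 μg/mL

Step 1: 20-fold → factor 20
Step 2: 9-fold → factor 9
Dilution factor through tube 2 = 20 × 9 = 180
[tube 2] = 2.00 μg/mL / 180 = 0.0111 μg/mL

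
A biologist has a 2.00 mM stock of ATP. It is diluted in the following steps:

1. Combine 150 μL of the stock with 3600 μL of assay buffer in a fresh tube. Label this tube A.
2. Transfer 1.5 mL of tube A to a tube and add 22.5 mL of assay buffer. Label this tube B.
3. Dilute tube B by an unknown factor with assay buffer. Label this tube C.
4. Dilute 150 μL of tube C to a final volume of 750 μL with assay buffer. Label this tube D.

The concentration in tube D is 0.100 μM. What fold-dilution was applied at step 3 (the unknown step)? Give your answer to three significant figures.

10.0-fold

Step 1: 150 μL + 3600 μL = 3750 μL total → factor 3750/150 = 25
Step 2: 1.5 mL + 22.5 mL = 24 mL total → factor 24/1.5 = 16
Step 3: unknown factor x
Step 4: 150 μL brought to 750 μL → factor 750/150 = 5
Product of known-step factors = 2000
Overall factor = 2.00 mM / (0.100 μM) = 20000
x = 20000 / 2000 = 10.0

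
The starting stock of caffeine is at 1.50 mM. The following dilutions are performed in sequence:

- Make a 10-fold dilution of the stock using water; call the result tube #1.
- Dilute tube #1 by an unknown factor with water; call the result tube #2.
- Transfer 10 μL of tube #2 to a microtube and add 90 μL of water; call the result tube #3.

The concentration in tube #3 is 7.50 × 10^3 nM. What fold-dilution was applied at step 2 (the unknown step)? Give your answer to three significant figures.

Step 1: 10-fold → factor 10
Step 2: unknown factor x
Step 3: 10 μL + 90 μL = 100 μL total → factor 100/10 = 10
Product of known-step factors = 100
Overall factor = 1.50 mM / (7.50 × 10^3 nM) = 200
x = 200 / 100 = 2.00

2.00-fold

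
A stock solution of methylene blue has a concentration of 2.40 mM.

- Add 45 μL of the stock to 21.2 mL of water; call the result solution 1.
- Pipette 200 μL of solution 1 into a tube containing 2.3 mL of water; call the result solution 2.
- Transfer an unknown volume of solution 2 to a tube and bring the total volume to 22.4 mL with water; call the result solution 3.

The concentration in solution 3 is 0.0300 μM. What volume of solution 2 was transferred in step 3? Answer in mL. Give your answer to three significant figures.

1.65 mL

Step 1: 45 μL + 21.2 mL = 21245 μL total → factor 21245/45 = 472.11
Step 2: 200 μL + 2.3 mL = 2500 μL total → factor 2500/200 = 12.5
Step 3: v brought to 22.4 mL → factor = 22.4 mL/v
Product of known-step factors = 5901.4
Overall factor = 2.40 mM / (0.0300 μM) = 80000
Step-3 factor = 80000 / 5901.4 = 13.556
v = 22.4 mL / 13.556 = 1.65 mL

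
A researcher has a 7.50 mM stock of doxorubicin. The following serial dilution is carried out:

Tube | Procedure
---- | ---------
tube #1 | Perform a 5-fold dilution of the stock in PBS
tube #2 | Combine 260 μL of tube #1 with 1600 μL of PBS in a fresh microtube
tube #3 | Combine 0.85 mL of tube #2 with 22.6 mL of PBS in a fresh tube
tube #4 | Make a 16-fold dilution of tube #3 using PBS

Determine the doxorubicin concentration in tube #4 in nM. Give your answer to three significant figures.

475 nM

Step 1: 5-fold → factor 5
Step 2: 260 μL + 1600 μL = 1860 μL total → factor 1860/260 = 7.1538
Step 3: 0.85 mL + 22.6 mL = 23.45 mL total → factor 23.45/0.85 = 27.588
Step 4: 16-fold → factor 16
Overall dilution factor = 5 × 7.1538 × 27.588 × 16 = 15789
Final = 7.50 mM / 15789 = 0.0004750 mM = 475 nM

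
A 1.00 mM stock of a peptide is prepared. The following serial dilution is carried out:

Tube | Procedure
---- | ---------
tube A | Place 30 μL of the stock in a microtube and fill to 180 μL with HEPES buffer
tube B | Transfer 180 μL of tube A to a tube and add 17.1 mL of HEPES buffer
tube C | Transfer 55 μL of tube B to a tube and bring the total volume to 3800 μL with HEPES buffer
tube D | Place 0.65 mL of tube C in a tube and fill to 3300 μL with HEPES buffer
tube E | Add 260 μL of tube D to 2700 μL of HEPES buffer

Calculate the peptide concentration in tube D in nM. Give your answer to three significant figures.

4.95 nM

Step 1: 30 μL brought to 180 μL → factor 180/30 = 6
Step 2: 180 μL + 17.1 mL = 17280 μL total → factor 17280/180 = 96
Step 3: 55 μL brought to 3800 μL → factor 3800/55 = 69.091
Step 4: 0.65 mL brought to 3300 μL → factor 3.3/0.65 = 5.0769
Dilution factor through tube D = 6 × 96 × 69.091 × 5.0769 = 2.0204 × 10^5
[tube D] = 1.00 mM / 2.0204 × 10^5 = 4.949 × 10^-6 mM = 4.95 nM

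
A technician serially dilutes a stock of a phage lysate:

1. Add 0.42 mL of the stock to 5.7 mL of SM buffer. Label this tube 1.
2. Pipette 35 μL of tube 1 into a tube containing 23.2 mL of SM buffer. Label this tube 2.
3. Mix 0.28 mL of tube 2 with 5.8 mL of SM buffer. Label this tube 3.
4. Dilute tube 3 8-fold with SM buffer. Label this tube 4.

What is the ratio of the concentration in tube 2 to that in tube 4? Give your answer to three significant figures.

Step 1: 0.42 mL + 5.7 mL = 6.12 mL total → factor 6.12/0.42 = 14.571
Step 2: 35 μL + 23.2 mL = 23235 μL total → factor 23235/35 = 663.86
Step 3: 0.28 mL + 5.8 mL = 6.08 mL total → factor 6.08/0.28 = 21.714
Step 4: 8-fold → factor 8
Dilution factor to tube 2 = 9673.3; to tube 4 = 1.6804 × 10^6
[tube 2]/[tube 4] = (factor to tube 4)/(factor to tube 2) = 1.6804 × 10^6/9673.3 = 174

174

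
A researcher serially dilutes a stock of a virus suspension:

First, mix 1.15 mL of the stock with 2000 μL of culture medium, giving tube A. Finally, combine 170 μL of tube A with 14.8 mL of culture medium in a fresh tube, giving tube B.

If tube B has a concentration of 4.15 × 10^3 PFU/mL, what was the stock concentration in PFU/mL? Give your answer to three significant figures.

1.00 × 10^6 PFU/mL

Step 1: 1.15 mL + 2000 μL = 3.15 mL total → factor 3.15/1.15 = 2.7391
Step 2: 170 μL + 14.8 mL = 14970 μL total → factor 14970/170 = 88.059
Overall dilution factor = 2.7391 × 88.059 = 241.2
Stock = 4.15 × 10^3 PFU/mL × 241.2 = 1.00 × 10^6 PFU/mL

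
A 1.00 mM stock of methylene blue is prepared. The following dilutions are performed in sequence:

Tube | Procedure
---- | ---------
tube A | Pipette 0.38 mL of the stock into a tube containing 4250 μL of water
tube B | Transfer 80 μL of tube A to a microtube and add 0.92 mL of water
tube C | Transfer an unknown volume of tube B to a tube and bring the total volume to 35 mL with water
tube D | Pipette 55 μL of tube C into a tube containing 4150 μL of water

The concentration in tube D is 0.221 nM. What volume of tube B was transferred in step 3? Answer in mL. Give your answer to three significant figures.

Step 1: 0.38 mL + 4250 μL = 4.63 mL total → factor 4.63/0.38 = 12.184
Step 2: 80 μL + 0.92 mL = 1000 μL total → factor 1000/80 = 12.5
Step 3: v brought to 35 mL → factor = 35 mL/v
Step 4: 55 μL + 4150 μL = 4205 μL total → factor 4205/55 = 76.455
Product of known-step factors = 11644
Overall factor = 1.00 mM / (0.221 nM) = 4.5249 × 10^6
Step-3 factor = 4.5249 × 10^6 / 11644 = 388.59
v = 35 mL / 388.59 = 0.0901 mL

0.0901 mL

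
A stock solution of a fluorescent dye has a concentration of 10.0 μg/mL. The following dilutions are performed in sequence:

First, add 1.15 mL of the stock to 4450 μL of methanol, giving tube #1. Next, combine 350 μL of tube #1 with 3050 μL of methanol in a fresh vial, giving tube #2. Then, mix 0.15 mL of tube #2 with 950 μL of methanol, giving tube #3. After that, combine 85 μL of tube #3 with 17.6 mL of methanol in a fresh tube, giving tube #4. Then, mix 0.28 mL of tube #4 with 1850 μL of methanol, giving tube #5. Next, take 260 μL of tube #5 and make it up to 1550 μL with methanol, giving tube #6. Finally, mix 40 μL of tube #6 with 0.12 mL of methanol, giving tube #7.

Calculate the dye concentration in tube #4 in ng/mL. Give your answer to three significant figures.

Step 1: 1.15 mL + 4450 μL = 5.6 mL total → factor 5.6/1.15 = 4.8696
Step 2: 350 μL + 3050 μL = 3400 μL total → factor 3400/350 = 9.7143
Step 3: 0.15 mL + 950 μL = 1.1 mL total → factor 1.1/0.15 = 7.3333
Step 4: 85 μL + 17.6 mL = 17685 μL total → factor 17685/85 = 208.06
Dilution factor through tube #4 = 4.8696 × 9.7143 × 7.3333 × 208.06 = 72175
[tube #4] = 10.0 μg/mL / 72175 = 0.0001386 μg/mL = 0.139 ng/mL

0.139 ng/mL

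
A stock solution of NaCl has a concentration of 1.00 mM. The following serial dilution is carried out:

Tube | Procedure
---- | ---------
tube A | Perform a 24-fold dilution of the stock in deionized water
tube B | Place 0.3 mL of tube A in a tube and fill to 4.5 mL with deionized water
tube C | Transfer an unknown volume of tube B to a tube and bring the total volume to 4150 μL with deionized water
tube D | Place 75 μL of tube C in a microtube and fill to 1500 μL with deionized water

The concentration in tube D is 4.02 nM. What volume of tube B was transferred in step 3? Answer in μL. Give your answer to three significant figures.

120 μL

Step 1: 24-fold → factor 24
Step 2: 0.3 mL brought to 4.5 mL → factor 4.5/0.3 = 15
Step 3: v brought to 4150 μL → factor = 4150 μL/v
Step 4: 75 μL brought to 1500 μL → factor 1500/75 = 20
Product of known-step factors = 7200
Overall factor = 1.00 mM / (4.02 nM) = 2.4876 × 10^5
Step-3 factor = 2.4876 × 10^5 / 7200 = 34.549
v = 4150 μL / 34.549 = 120 μL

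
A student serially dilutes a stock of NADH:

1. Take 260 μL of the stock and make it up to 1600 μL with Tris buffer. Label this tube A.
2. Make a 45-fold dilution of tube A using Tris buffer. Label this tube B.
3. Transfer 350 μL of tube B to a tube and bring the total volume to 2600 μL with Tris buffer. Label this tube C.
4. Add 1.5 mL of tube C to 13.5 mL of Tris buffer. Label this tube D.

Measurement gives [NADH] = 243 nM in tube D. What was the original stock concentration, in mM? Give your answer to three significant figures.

5.00 mM

Step 1: 260 μL brought to 1600 μL → factor 1600/260 = 6.1538
Step 2: 45-fold → factor 45
Step 3: 350 μL brought to 2600 μL → factor 2600/350 = 7.4286
Step 4: 1.5 mL + 13.5 mL = 15 mL total → factor 15/1.5 = 10
Overall dilution factor = 6.1538 × 45 × 7.4286 × 10 = 20571
Stock = 243 nM × 20571 = 4.999 × 10^6 nM = 5.00 mM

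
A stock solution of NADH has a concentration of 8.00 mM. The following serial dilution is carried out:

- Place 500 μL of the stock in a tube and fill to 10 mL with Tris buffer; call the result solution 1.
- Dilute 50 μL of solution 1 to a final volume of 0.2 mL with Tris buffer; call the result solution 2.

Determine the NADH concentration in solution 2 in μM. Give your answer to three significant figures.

100 μM

Step 1: 500 μL brought to 10 mL → factor 10000/500 = 20
Step 2: 50 μL brought to 0.2 mL → factor 200/50 = 4
Overall dilution factor = 20 × 4 = 80
Final = 8.00 mM / 80 = 0.1000 mM = 100 μM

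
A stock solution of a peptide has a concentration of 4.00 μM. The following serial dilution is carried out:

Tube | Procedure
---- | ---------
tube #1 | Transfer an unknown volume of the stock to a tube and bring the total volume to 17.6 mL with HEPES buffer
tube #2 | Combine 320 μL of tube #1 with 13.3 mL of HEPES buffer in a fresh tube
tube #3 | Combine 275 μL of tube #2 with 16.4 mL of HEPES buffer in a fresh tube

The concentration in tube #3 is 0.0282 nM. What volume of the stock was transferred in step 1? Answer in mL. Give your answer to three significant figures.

0.320 mL

Step 1: v brought to 17.6 mL → factor = 17.6 mL/v
Step 2: 320 μL + 13.3 mL = 13620 μL total → factor 13620/320 = 42.562
Step 3: 275 μL + 16.4 mL = 16675 μL total → factor 16675/275 = 60.636
Product of known-step factors = 2580.8
Overall factor = 4.00 μM / (0.0282 nM) = 1.4184 × 10^5
Step-1 factor = 1.4184 × 10^5 / 2580.8 = 54.96
v = 17.6 mL / 54.96 = 0.320 mL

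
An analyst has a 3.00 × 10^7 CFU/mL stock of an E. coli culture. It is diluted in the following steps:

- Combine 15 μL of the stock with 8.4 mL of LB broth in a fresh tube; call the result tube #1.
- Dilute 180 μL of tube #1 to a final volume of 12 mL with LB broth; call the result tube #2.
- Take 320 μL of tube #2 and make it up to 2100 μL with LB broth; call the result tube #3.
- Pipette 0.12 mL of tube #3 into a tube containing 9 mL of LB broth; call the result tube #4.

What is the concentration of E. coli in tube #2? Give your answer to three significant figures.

802 CFU/mL

Step 1: 15 μL + 8.4 mL = 8415 μL total → factor 8415/15 = 561
Step 2: 180 μL brought to 12 mL → factor 12000/180 = 66.667
Dilution factor through tube #2 = 561 × 66.667 = 37400
[tube #2] = 3.00 × 10^7 CFU/mL / 37400 = 802 CFU/mL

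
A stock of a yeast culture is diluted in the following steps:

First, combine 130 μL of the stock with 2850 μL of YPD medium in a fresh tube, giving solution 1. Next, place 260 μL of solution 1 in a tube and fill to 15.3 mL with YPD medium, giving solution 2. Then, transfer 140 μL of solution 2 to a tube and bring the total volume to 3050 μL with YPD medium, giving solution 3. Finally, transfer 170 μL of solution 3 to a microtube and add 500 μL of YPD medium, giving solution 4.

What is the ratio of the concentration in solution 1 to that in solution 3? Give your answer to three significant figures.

Step 1: 130 μL + 2850 μL = 2980 μL total → factor 2980/130 = 22.923
Step 2: 260 μL brought to 15.3 mL → factor 15300/260 = 58.846
Step 3: 140 μL brought to 3050 μL → factor 3050/140 = 21.786
Dilution factor to solution 1 = 22.923; to solution 3 = 29388
[solution 1]/[solution 3] = (factor to solution 3)/(factor to solution 1) = 29388/22.923 = 1.28 × 10^3

1.28 × 10^3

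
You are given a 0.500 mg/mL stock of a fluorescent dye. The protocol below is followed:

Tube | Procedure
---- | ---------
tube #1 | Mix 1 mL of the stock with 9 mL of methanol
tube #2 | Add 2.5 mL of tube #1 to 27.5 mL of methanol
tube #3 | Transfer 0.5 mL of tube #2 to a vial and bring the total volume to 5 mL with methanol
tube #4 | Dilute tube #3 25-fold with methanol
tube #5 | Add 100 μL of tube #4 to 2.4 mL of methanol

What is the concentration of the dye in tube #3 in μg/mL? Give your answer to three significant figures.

Step 1: 1 mL + 9 mL = 10 mL total → factor 10/1 = 10
Step 2: 2.5 mL + 27.5 mL = 30 mL total → factor 30/2.5 = 12
Step 3: 0.5 mL brought to 5 mL → factor 5/0.5 = 10
Dilution factor through tube #3 = 10 × 12 × 10 = 1200
[tube #3] = 0.500 mg/mL / 1200 = 0.0004167 mg/mL = 0.417 μg/mL

0.417 μg/mL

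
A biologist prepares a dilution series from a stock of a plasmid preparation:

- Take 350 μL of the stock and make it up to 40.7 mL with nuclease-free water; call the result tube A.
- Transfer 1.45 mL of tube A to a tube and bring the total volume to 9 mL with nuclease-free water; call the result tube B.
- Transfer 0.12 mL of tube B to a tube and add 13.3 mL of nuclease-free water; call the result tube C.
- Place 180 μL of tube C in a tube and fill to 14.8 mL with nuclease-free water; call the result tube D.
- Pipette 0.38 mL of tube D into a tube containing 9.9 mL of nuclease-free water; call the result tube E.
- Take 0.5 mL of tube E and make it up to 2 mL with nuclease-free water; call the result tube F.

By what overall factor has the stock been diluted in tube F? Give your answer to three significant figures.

Step 1: 350 μL brought to 40.7 mL → factor 40700/350 = 116.29
Step 2: 1.45 mL brought to 9 mL → factor 9/1.45 = 6.2069
Step 3: 0.12 mL + 13.3 mL = 13.42 mL total → factor 13.42/0.12 = 111.83
Step 4: 180 μL brought to 14.8 mL → factor 14800/180 = 82.222
Step 5: 0.38 mL + 9.9 mL = 10.28 mL total → factor 10.28/0.38 = 27.053
Step 6: 0.5 mL brought to 2 mL → factor 2/0.5 = 4
Overall dilution factor = 116.29 × 6.2069 × 111.83 × 82.222 × 27.053 × 4 = 7.1818 × 10^8

7.18 × 10^8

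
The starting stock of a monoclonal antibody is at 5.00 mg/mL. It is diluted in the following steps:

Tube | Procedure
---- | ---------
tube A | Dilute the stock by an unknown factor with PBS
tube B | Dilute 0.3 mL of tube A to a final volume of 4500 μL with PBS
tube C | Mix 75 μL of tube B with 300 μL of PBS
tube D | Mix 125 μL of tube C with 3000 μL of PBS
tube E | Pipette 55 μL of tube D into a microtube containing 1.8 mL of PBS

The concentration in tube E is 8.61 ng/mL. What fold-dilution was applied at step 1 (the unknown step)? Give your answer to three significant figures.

9.18-fold

Step 1: unknown factor x
Step 2: 0.3 mL brought to 4500 μL → factor 4.5/0.3 = 15
Step 3: 75 μL + 300 μL = 375 μL total → factor 375/75 = 5
Step 4: 125 μL + 3000 μL = 3125 μL total → factor 3125/125 = 25
Step 5: 55 μL + 1.8 mL = 1855 μL total → factor 1855/55 = 33.727
Product of known-step factors = 63239
Overall factor = 5.00 mg/mL / (8.61 ng/mL) = 5.8072 × 10^5
x = 5.8072 × 10^5 / 63239 = 9.18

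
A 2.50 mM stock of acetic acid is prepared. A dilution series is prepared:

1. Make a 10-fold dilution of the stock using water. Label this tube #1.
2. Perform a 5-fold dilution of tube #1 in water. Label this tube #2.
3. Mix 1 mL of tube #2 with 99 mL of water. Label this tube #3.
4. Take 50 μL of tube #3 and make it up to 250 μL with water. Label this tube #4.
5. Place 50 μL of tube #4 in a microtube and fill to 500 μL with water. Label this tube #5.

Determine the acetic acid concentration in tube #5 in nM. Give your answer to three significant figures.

10.0 nM

Step 1: 10-fold → factor 10
Step 2: 5-fold → factor 5
Step 3: 1 mL + 99 mL = 100 mL total → factor 100/1 = 100
Step 4: 50 μL brought to 250 μL → factor 250/50 = 5
Step 5: 50 μL brought to 500 μL → factor 500/50 = 10
Overall dilution factor = 10 × 5 × 100 × 5 × 10 = 2.5 × 10^5
Final = 2.50 mM / 2.5 × 10^5 = 1.000 × 10^-5 mM = 10.0 nM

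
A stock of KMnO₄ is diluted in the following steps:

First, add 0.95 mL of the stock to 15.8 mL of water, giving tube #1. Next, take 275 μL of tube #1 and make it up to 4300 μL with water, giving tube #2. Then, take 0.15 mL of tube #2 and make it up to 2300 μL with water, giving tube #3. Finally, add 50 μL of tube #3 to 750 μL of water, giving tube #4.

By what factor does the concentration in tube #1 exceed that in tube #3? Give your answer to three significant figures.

Step 1: 0.95 mL + 15.8 mL = 16.75 mL total → factor 16.75/0.95 = 17.632
Step 2: 275 μL brought to 4300 μL → factor 4300/275 = 15.636
Step 3: 0.15 mL brought to 2300 μL → factor 2.3/0.15 = 15.333
Dilution factor to tube #1 = 17.632; to tube #3 = 4227.3
[tube #1]/[tube #3] = (factor to tube #3)/(factor to tube #1) = 4227.3/17.632 = 240

240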